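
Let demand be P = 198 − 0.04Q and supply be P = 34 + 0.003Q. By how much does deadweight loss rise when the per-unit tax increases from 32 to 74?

Competitive equilibrium: 198 − 0.04Q = 34 + 0.003Q → Q* = 3813.9535, P* = 45.4419.
For a per-unit tax t: ΔQ = t/0.043, so DWL = ½·t·(t/0.043) = t²/0.086.
At t = 32: DWL = 11906.977. At t = 74: DWL = 63674.419.
Increase = 63674.419 − 11906.977 = 51767.44.

51767.44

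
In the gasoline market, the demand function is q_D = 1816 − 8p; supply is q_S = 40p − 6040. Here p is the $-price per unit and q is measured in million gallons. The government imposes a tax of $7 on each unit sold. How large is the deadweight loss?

$163.33 million

In inverse form: demand p = 227 − 0.125q, supply p = 151 + 0.025q.
Competitive equilibrium: 227 − 0.125q = 151 + 0.025q → q* = 506.6667, p* = 163.6667.
With the tax, the buyer price exceeds the seller price by 7: (227 − 0.125q) − (151 + 0.025q) = 7 → q' = 460.
Δq = 506.6667 − 460 = 46.6667; the wedge equals the tax, 7.
Welfare loss = ½ × 46.6667 × 7 = $163.33 million.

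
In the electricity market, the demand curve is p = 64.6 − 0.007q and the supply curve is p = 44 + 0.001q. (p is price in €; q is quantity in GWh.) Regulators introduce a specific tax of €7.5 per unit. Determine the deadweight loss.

Competitive equilibrium: 64.6 − 0.007q = 44 + 0.001q → q* = 2575, p* = 46.575.
With the tax, the buyer price exceeds the seller price by 7.5: (64.6 − 0.007q) − (44 + 0.001q) = 7.5 → q' = 1637.5.
Δq = 2575 − 1637.5 = 937.5; the wedge equals the tax, 7.5.
DWL = ½ × 937.5 × 7.5 = €3515.625.

€3515.625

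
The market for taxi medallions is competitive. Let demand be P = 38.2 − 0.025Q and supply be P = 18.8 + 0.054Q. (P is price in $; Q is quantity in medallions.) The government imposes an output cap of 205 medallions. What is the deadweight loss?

Competitive equilibrium: 38.2 − 0.025Q = 18.8 + 0.054Q → Q* = 245.5696, P* = 32.0608.
At Q = 205: demand price = 38.2 − 0.025·205 = 33.075; supply price = 18.8 + 0.054·205 = 29.87.
ΔQ = 245.5696 − 205 = 40.5696; wedge = 33.075 − 29.87 = 3.205.
The triangle = ½ × 40.5696 × 3.205 = $65.01.

$65.01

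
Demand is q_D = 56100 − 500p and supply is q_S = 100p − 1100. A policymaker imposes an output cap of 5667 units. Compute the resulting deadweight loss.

In inverse form: demand p = 112.2 − 0.002q, supply p = 11 + 0.01q.
Competitive equilibrium: 112.2 − 0.002q = 11 + 0.01q → q* = 8433.3333, p* = 95.3333.
At q = 5667: demand price = 112.2 − 0.002·5667 = 100.866; supply price = 11 + 0.01·5667 = 67.67.
Δq = 8433.3333 − 5667 = 2766.3333; wedge = 100.866 − 67.67 = 33.196.
DWL = ½ × 2766.3333 × 33.196 = 45915.60.

45915.60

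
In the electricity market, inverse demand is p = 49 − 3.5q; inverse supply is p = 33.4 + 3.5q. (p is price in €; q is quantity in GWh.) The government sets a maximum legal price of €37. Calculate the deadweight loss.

€5.04

Competitive equilibrium: 49 − 3.5q = 33.4 + 3.5q → q* = 2.2286, p* = 41.2.
At the ceiling p = 37, quantity supplied = (37 − 33.4)/3.5 = 1.0286.
Willingness to pay at q' = 1.0286: 49 − 3.5·1.0286 = 45.3999.
Δq = 2.2286 − 1.0286 = 1.2; wedge = 45.3999 − 37 = 8.3999.
DWL = ½ × 1.2 × 8.3999 = €5.04.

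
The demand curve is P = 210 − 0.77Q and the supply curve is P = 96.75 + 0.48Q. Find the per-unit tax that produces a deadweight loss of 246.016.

24.8

Competitive equilibrium: 210 − 0.77Q = 96.75 + 0.48Q → Q* = 90.6, P* = 140.238.
A tax t gives ΔQ = t/1.25 and wedge t, so DWL = t²/2.5.
t²/2.5 = 246.016 → t² = 615.04 → t = 24.8.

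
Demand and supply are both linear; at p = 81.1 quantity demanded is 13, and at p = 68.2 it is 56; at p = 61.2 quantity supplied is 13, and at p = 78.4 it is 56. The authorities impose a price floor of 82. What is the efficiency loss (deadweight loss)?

Demand slope = (68.2 − 81.1)/(56 − 13) = −0.3, so p = 85 − 0.3q.
Supply slope = (78.4 − 61.2)/(56 − 13) = 0.4, so p = 56 + 0.4q.
Competitive equilibrium: 85 − 0.3q = 56 + 0.4q → q* = 41.4286, p* = 72.5714.
At the floor p = 82, quantity demanded = (85 − 82)/0.3 = 10.
Sellers' marginal cost at q' = 10: 56 + 0.4·10 = 60.
Δq = 41.4286 − 10 = 31.4286; wedge = 82 − 60 = 22.
Deadweight loss = ½ × 31.4286 × 22 = 345.71.

345.71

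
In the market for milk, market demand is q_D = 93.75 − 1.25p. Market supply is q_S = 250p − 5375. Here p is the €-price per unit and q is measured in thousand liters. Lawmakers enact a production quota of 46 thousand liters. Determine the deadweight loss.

In inverse form: demand p = 75 − 0.8q, supply p = 21.5 + 0.004q.
Competitive equilibrium: 75 − 0.8q = 21.5 + 0.004q → q* = 66.5423, p* = 21.7662.
At q = 46: demand price = 75 − 0.8·46 = 38.2; supply price = 21.5 + 0.004·46 = 21.684.
Δq = 66.5423 − 46 = 20.5423; wedge = 38.2 − 21.684 = 16.516.
DWL = ½ × 20.5423 × 16.516 = €169.64 thousand.

€169.64 thousand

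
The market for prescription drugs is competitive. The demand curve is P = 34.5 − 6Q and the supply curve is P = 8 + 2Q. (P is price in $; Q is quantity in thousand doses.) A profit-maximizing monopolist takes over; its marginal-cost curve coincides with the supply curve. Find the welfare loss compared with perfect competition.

$8.06 thousand

Competitive equilibrium: 34.5 − 6Q = 8 + 2Q → Q* = 3.3125, P* = 14.625.
Marginal revenue: MR = 34.5 − 12Q. Set MR = MC: 34.5 − 12Q = 8 + 2Q → Q_m = 1.8929.
Price P_m = 34.5 − 6·1.8929 = 23.1426; MC(Q_m) = 8 + 2·1.8929 = 11.7858.
Competitive Q* = 3.3125, so ΔQ = 1.4196; wedge = 23.1426 − 11.7858 = 11.3568.
DWL = ½ × 1.4196 × 11.3568 = $8.06 thousand.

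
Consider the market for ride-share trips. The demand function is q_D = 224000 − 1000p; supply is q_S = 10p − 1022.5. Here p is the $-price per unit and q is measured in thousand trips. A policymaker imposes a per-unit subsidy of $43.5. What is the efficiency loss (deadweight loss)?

In inverse form: demand p = 224 − 0.001q, supply p = 102.25 + 0.1q.
Competitive equilibrium: 224 − 0.001q = 102.25 + 0.1q → q* = 1205.4455, p* = 222.7946.
The subsidy lowers effective supply by 43.5: p = 58.75 + 0.1q.
New quantity: 224 − 0.001q = 58.75 + 0.1q → q' = 1636.1386.
Overproduction Δq = 1636.1386 − 1205.4455 = 430.6931; wedge = subsidy = 43.5.
DWL = ½ × 430.6931 × 43.5 = $9367.57 thousand.

$9367.57 thousand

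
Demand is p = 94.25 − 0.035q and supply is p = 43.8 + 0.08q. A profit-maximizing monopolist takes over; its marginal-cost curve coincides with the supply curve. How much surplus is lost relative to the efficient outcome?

Competitive equilibrium: 94.25 − 0.035q = 43.8 + 0.08q → q* = 438.69565, p* = 78.89565.
Marginal revenue: MR = 94.25 − 0.07q. Set MR = MC: 94.25 − 0.07q = 43.8 + 0.08q → q_m = 336.33333.
Price p_m = 94.25 − 0.035·336.33333 = 82.47833; MC(q_m) = 43.8 + 0.08·336.33333 = 70.70667.
Competitive q* = 438.69565, so Δq = 102.36232; wedge = 82.47833 − 70.70667 = 11.77166.
The triangle = ½ × 102.36232 × 11.77166 = 602.49.

602.49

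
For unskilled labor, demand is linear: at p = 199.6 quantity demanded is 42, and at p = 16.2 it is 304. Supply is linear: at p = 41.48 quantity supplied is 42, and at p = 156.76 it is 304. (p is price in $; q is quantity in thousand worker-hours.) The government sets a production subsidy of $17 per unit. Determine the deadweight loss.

$126.75 thousand

Demand slope = (16.2 − 199.6)/(304 − 42) = −0.7, so p = 229 − 0.7q.
Supply slope = (156.76 − 41.48)/(304 − 42) = 0.44, so p = 23 + 0.44q.
Competitive equilibrium: 229 − 0.7q = 23 + 0.44q → q* = 180.7018, p* = 102.5088.
The subsidy lowers effective supply by 17: p = 6 + 0.44q.
New quantity: 229 − 0.7q = 6 + 0.44q → q' = 195.614.
Overproduction Δq = 195.614 − 180.7018 = 14.9122; wedge = subsidy = 17.
Welfare loss = ½ × 14.9122 × 17 = $126.75 thousand.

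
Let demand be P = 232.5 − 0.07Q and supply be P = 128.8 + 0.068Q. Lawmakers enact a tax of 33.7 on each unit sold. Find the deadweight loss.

Competitive equilibrium: 232.5 − 0.07Q = 128.8 + 0.068Q → Q* = 751.4493, P* = 179.8986.
With the tax, the buyer price exceeds the seller price by 33.7: (232.5 − 0.07Q) − (128.8 + 0.068Q) = 33.7 → Q' = 507.2464.
ΔQ = 751.4493 − 507.2464 = 244.2029; the wedge equals the tax, 33.7.
Welfare loss = ½ × 244.2029 × 33.7 = 4114.82.

4114.82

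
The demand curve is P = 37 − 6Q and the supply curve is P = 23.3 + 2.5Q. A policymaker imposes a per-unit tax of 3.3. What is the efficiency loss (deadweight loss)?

0.64

Competitive equilibrium: 37 − 6Q = 23.3 + 2.5Q → Q* = 1.6118, P* = 27.3294.
With the tax, the buyer price exceeds the seller price by 3.3: (37 − 6Q) − (23.3 + 2.5Q) = 3.3 → Q' = 1.2235.
ΔQ = 1.6118 − 1.2235 = 0.3883; the wedge equals the tax, 3.3.
The triangle = ½ × 0.3883 × 3.3 = 0.64.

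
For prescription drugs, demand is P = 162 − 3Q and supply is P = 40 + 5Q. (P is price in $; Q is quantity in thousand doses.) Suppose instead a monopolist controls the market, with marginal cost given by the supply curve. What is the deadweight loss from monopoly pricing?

Competitive equilibrium: 162 − 3Q = 40 + 5Q → Q* = 15.25, P* = 116.25.
Marginal revenue: MR = 162 − 6Q. Set MR = MC: 162 − 6Q = 40 + 5Q → Q_m = 11.0909.
Price P_m = 162 − 3·11.0909 = 128.7273; MC(Q_m) = 40 + 5·11.0909 = 95.4545.
Competitive Q* = 15.25, so ΔQ = 4.1591; wedge = 128.7273 − 95.4545 = 33.2728.
DWL = ½ × 4.1591 × 33.2728 = $69.19 thousand.

$69.19 thousand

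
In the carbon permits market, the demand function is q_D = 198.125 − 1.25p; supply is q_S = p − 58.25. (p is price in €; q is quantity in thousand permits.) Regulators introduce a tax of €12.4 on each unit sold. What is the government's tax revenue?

€605.19 thousand

In inverse form: demand p = 158.5 − 0.8q, supply p = 58.25 + q.
Competitive equilibrium: 158.5 − 0.8q = 58.25 + q → q* = 55.6944, p* = 113.9444.
With the tax, the buyer price exceeds the seller price by 12.4: (158.5 − 0.8q) − (58.25 + q) = 12.4 → q' = 48.8056.
Tax revenue = 12.4 × 48.8056 = €605.19 thousand.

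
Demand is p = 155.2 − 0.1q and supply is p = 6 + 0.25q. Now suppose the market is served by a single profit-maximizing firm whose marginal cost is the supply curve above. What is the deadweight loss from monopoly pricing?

Competitive equilibrium: 155.2 − 0.1q = 6 + 0.25q → q* = 426.28571, p* = 112.57143.
Marginal revenue: MR = 155.2 − 0.2q. Set MR = MC: 155.2 − 0.2q = 6 + 0.25q → q_m = 331.55556.
Price p_m = 155.2 − 0.1·331.55556 = 122.04444; MC(q_m) = 6 + 0.25·331.55556 = 88.88889.
Competitive q* = 426.28571, so Δq = 94.73015; wedge = 122.04444 − 88.88889 = 33.15555.
DWL = ½ × 94.73015 × 33.15555 = 1570.42.

1570.42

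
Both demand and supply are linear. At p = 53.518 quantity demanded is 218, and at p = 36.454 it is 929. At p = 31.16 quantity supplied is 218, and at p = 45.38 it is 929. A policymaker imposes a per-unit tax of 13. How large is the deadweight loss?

Demand slope = (36.454 − 53.518)/(929 − 218) = −0.024, so p = 58.75 − 0.024q.
Supply slope = (45.38 − 31.16)/(929 − 218) = 0.02, so p = 26.8 + 0.02q.
Competitive equilibrium: 58.75 − 0.024q = 26.8 + 0.02q → q* = 726.1364, p* = 41.3227.
With the tax, the buyer price exceeds the seller price by 13: (58.75 − 0.024q) − (26.8 + 0.02q) = 13 → q' = 430.6818.
Δq = 726.1364 − 430.6818 = 295.4546; the wedge equals the tax, 13.
Welfare loss = ½ × 295.4546 × 13 = 1920.45.

1920.45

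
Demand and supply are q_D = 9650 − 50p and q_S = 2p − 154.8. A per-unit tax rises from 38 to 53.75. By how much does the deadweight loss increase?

1389.48

In inverse form: demand p = 193 − 0.02q, supply p = 77.4 + 0.5q.
Competitive equilibrium: 193 − 0.02q = 77.4 + 0.5q → q* = 222.3077, p* = 188.5538.
For a per-unit tax t: Δq = t/0.52, so DWL = ½·t·(t/0.52) = t²/1.04.
At t = 38: DWL = 1388.462. At t = 53.75: DWL = 2777.945.
Increase = 2777.945 − 1388.462 = 1389.48.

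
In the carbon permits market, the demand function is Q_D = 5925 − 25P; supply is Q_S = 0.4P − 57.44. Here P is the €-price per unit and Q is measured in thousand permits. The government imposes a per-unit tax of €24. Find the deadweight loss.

In inverse form: demand P = 237 − 0.04Q, supply P = 143.6 + 2.5Q.
Competitive equilibrium: 237 − 0.04Q = 143.6 + 2.5Q → Q* = 36.7717, P* = 235.5291.
With the tax, the buyer price exceeds the seller price by 24: (237 − 0.04Q) − (143.6 + 2.5Q) = 24 → Q' = 27.3228.
ΔQ = 36.7717 − 27.3228 = 9.4489; the wedge equals the tax, 24.
Deadweight loss = ½ × 9.4489 × 24 = €113.39 thousand.

€113.39 thousand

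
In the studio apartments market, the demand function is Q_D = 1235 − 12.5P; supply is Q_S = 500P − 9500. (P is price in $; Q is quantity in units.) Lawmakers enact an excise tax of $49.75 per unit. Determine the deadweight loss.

In inverse form: demand P = 98.8 − 0.08Q, supply P = 19 + 0.002Q.
Competitive equilibrium: 98.8 − 0.08Q = 19 + 0.002Q → Q* = 973.1707, P* = 20.9463.
With the tax, the buyer price exceeds the seller price by 49.75: (98.8 − 0.08Q) − (19 + 0.002Q) = 49.75 → Q' = 366.4634.
ΔQ = 973.1707 − 366.4634 = 606.7073; the wedge equals the tax, 49.75.
DWL = ½ × 606.7073 × 49.75 = $15091.84.

$15091.84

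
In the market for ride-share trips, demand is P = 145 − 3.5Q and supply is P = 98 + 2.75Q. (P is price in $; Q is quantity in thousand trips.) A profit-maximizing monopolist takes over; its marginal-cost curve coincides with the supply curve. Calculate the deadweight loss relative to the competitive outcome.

Competitive equilibrium: 145 − 3.5Q = 98 + 2.75Q → Q* = 7.52, P* = 118.68.
Marginal revenue: MR = 145 − 7Q. Set MR = MC: 145 − 7Q = 98 + 2.75Q → Q_m = 4.8205.
Price P_m = 145 − 3.5·4.8205 = 128.1283; MC(Q_m) = 98 + 2.75·4.8205 = 111.2564.
Competitive Q* = 7.52, so ΔQ = 2.6995; wedge = 128.1283 − 111.2564 = 16.8719.
Welfare loss = ½ × 2.6995 × 16.8719 = $22.77 thousand.

$22.77 thousand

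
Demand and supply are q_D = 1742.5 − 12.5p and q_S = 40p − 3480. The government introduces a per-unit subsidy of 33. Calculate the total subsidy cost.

In inverse form: demand p = 139.4 − 0.08q, supply p = 87 + 0.025q.
Competitive equilibrium: 139.4 − 0.08q = 87 + 0.025q → q* = 499.0476, p* = 99.4762.
The subsidy lowers effective supply by 33: p = 54 + 0.025q.
New quantity: 139.4 − 0.08q = 54 + 0.025q → q' = 813.3333.
Total subsidy cost = 33 × 813.3333 = 26840.

26840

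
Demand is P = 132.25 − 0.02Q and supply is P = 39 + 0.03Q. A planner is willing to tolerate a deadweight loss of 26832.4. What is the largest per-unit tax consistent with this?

51.8

Competitive equilibrium: 132.25 − 0.02Q = 39 + 0.03Q → Q* = 1865, P* = 94.95.
A tax t gives ΔQ = t/0.05 and wedge t, so DWL = t²/0.1.
t²/0.1 = 26832.4 → t² = 2683.24 → t = 51.8.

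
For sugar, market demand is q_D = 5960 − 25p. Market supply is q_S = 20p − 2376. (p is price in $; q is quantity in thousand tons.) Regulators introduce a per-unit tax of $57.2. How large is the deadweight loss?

$18176.89 thousand

In inverse form: demand p = 238.4 − 0.04q, supply p = 118.8 + 0.05q.
Competitive equilibrium: 238.4 − 0.04q = 118.8 + 0.05q → q* = 1328.8889, p* = 185.2444.
With the tax, the buyer price exceeds the seller price by 57.2: (238.4 − 0.04q) − (118.8 + 0.05q) = 57.2 → q' = 693.3333.
Δq = 1328.8889 − 693.3333 = 635.5556; the wedge equals the tax, 57.2.
DWL = ½ × 635.5556 × 57.2 = $18176.89 thousand.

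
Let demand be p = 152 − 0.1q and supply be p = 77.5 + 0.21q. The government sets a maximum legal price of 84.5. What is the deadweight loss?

Competitive equilibrium: 152 − 0.1q = 77.5 + 0.21q → q* = 240.3226, p* = 127.9677.
At the ceiling p = 84.5, quantity supplied = (84.5 − 77.5)/0.21 = 33.3333.
Willingness to pay at q' = 33.3333: 152 − 0.1·33.3333 = 148.6667.
Δq = 240.3226 − 33.3333 = 206.9893; wedge = 148.6667 − 84.5 = 64.1667.
DWL = ½ × 206.9893 × 64.1667 = 6640.91.

6640.91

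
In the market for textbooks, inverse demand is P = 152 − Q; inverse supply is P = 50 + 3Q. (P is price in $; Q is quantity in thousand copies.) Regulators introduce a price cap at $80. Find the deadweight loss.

Competitive equilibrium: 152 − Q = 50 + 3Q → Q* = 25.5, P* = 126.5.
At the ceiling P = 80, quantity supplied = (80 − 50)/3 = 10.
Willingness to pay at Q' = 10: 152 − 1·10 = 142.
ΔQ = 25.5 − 10 = 15.5; wedge = 142 − 80 = 62.
Welfare loss = ½ × 15.5 × 62 = $480.50 thousand.

$480.50 thousand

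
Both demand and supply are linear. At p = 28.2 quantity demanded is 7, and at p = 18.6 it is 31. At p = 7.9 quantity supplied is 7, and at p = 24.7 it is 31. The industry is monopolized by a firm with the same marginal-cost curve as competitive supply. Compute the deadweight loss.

25.34

Demand slope = (18.6 − 28.2)/(31 − 7) = −0.4, so p = 31 − 0.4q.
Supply slope = (24.7 − 7.9)/(31 − 7) = 0.7, so p = 3 + 0.7q.
Competitive equilibrium: 31 − 0.4q = 3 + 0.7q → q* = 25.4545, p* = 20.8182.
Marginal revenue: MR = 31 − 0.8q. Set MR = MC: 31 − 0.8q = 3 + 0.7q → q_m = 18.6667.
Price p_m = 31 − 0.4·18.6667 = 23.5333; MC(q_m) = 3 + 0.7·18.6667 = 16.0667.
Competitive q* = 25.4545, so Δq = 6.7878; wedge = 23.5333 − 16.0667 = 7.4666.
The triangle = ½ × 6.7878 × 7.4666 = 25.34.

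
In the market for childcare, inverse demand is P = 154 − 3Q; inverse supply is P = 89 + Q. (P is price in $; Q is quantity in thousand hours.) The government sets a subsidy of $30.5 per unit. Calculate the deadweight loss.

$116.28 thousand

Competitive equilibrium: 154 − 3Q = 89 + Q → Q* = 16.25, P* = 105.25.
The subsidy lowers effective supply by 30.5: P = 58.5 + Q.
New quantity: 154 − 3Q = 58.5 + Q → Q' = 23.875.
Overproduction ΔQ = 23.875 − 16.25 = 7.625; wedge = subsidy = 30.5.
Welfare loss = ½ × 7.625 × 30.5 = $116.28 thousand.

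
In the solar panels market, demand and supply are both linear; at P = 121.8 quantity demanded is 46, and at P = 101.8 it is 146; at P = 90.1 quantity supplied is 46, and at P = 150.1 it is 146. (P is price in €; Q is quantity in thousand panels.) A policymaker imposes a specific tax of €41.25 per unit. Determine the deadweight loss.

Demand slope = (101.8 − 121.8)/(146 − 46) = −0.2, so P = 131 − 0.2Q.
Supply slope = (150.1 − 90.1)/(146 − 46) = 0.6, so P = 62.5 + 0.6Q.
Competitive equilibrium: 131 − 0.2Q = 62.5 + 0.6Q → Q* = 85.625, P* = 113.875.
With the tax, the buyer price exceeds the seller price by 41.25: (131 − 0.2Q) − (62.5 + 0.6Q) = 41.25 → Q' = 34.0625.
ΔQ = 85.625 − 34.0625 = 51.5625; the wedge equals the tax, 41.25.
DWL = ½ × 51.5625 × 41.25 = €1063.48 thousand.

€1063.48 thousand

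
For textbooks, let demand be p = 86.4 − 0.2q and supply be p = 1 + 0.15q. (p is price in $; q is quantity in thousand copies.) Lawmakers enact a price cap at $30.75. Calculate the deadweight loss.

Competitive equilibrium: 86.4 − 0.2q = 1 + 0.15q → q* = 244, p* = 37.6.
At the ceiling p = 30.75, quantity supplied = (30.75 − 1)/0.15 = 198.3333.
Willingness to pay at q' = 198.3333: 86.4 − 0.2·198.3333 = 46.7333.
Δq = 244 − 198.3333 = 45.6667; wedge = 46.7333 − 30.75 = 15.9833.
DWL = ½ × 45.6667 × 15.9833 = $364.95 thousand.

$364.95 thousand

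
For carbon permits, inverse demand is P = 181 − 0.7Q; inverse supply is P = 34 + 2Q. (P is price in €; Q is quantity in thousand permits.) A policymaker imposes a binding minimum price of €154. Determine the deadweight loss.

Competitive equilibrium: 181 − 0.7Q = 34 + 2Q → Q* = 54.4444, P* = 142.8889.
At the floor P = 154, quantity demanded = (181 − 154)/0.7 = 38.5714.
Sellers' marginal cost at Q' = 38.5714: 34 + 2·38.5714 = 111.1428.
ΔQ = 54.4444 − 38.5714 = 15.873; wedge = 154 − 111.1428 = 42.8572.
Welfare loss = ½ × 15.873 × 42.8572 = €340.14 thousand.

€340.14 thousand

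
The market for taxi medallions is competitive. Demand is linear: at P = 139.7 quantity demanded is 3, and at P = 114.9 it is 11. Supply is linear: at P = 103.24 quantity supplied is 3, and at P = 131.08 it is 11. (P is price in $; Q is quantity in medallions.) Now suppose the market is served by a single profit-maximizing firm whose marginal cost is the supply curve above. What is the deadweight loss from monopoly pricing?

Demand slope = (114.9 − 139.7)/(11 − 3) = −3.1, so P = 149 − 3.1Q.
Supply slope = (131.08 − 103.24)/(11 − 3) = 3.48, so P = 92.8 + 3.48Q.
Competitive equilibrium: 149 − 3.1Q = 92.8 + 3.48Q → Q* = 8.541, P* = 122.5228.
Marginal revenue: MR = 149 − 6.2Q. Set MR = MC: 149 − 6.2Q = 92.8 + 3.48Q → Q_m = 5.8058.
Price P_m = 149 − 3.1·5.8058 = 131.002; MC(Q_m) = 92.8 + 3.48·5.8058 = 113.0042.
Competitive Q* = 8.541, so ΔQ = 2.7352; wedge = 131.002 − 113.0042 = 17.9978.
The triangle = ½ × 2.7352 × 17.9978 = $24.61.

$24.61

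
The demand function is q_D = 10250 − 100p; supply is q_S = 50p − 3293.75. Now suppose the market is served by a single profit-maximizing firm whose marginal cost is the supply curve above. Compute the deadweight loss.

In inverse form: demand p = 102.5 − 0.01q, supply p = 65.875 + 0.02q.
Competitive equilibrium: 102.5 − 0.01q = 65.875 + 0.02q → q* = 1220.83333, p* = 90.29167.
Marginal revenue: MR = 102.5 − 0.02q. Set MR = MC: 102.5 − 0.02q = 65.875 + 0.02q → q_m = 915.625.
Price p_m = 102.5 − 0.01·915.625 = 93.34375; MC(q_m) = 65.875 + 0.02·915.625 = 84.1875.
Competitive q* = 1220.83333, so Δq = 305.20833; wedge = 93.34375 − 84.1875 = 9.15625.
DWL = ½ × 305.20833 × 9.15625 = 1397.28.

1397.28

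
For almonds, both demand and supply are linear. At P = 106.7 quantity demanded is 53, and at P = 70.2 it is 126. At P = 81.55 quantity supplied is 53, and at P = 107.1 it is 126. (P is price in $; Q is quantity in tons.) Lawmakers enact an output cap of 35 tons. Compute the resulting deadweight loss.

Demand slope = (70.2 − 106.7)/(126 − 53) = −0.5, so P = 133.2 − 0.5Q.
Supply slope = (107.1 − 81.55)/(126 − 53) = 0.35, so P = 63 + 0.35Q.
Competitive equilibrium: 133.2 − 0.5Q = 63 + 0.35Q → Q* = 82.5882, P* = 91.9059.
At Q = 35: demand price = 133.2 − 0.5·35 = 115.7; supply price = 63 + 0.35·35 = 75.25.
ΔQ = 82.5882 − 35 = 47.5882; wedge = 115.7 − 75.25 = 40.45.
The triangle = ½ × 47.5882 × 40.45 = $962.47.

$962.47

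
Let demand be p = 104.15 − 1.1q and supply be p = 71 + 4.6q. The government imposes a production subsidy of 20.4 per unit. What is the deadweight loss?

36.51

Competitive equilibrium: 104.15 − 1.1q = 71 + 4.6q → q* = 5.81579, p* = 97.75263.
The subsidy lowers effective supply by 20.4: p = 50.6 + 4.6q.
New quantity: 104.15 − 1.1q = 50.6 + 4.6q → q' = 9.39474.
Overproduction Δq = 9.39474 − 5.81579 = 3.57895; wedge = subsidy = 20.4.
Welfare loss = ½ × 3.57895 × 20.4 = 36.51.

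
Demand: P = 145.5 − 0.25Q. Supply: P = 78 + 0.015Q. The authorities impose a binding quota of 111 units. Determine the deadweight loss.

2736.73

Competitive equilibrium: 145.5 − 0.25Q = 78 + 0.015Q → Q* = 254.717, P* = 81.8208.
At Q = 111: demand price = 145.5 − 0.25·111 = 117.75; supply price = 78 + 0.015·111 = 79.665.
ΔQ = 254.717 − 111 = 143.717; wedge = 117.75 − 79.665 = 38.085.
The triangle = ½ × 143.717 × 38.085 = 2736.73.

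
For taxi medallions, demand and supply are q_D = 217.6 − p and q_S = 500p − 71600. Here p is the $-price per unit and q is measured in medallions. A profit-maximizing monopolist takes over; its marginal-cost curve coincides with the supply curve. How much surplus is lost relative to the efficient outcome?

$689.16

In inverse form: demand p = 217.6 − q, supply p = 143.2 + 0.002q.
Competitive equilibrium: 217.6 − q = 143.2 + 0.002q → q* = 74.2515, p* = 143.3485.
Marginal revenue: MR = 217.6 − 2q. Set MR = MC: 217.6 − 2q = 143.2 + 0.002q → q_m = 37.1628.
Price p_m = 217.6 − 1·37.1628 = 180.4372; MC(q_m) = 143.2 + 0.002·37.1628 = 143.2743.
Competitive q* = 74.2515, so Δq = 37.0887; wedge = 180.4372 − 143.2743 = 37.1629.
Deadweight loss = ½ × 37.0887 × 37.1629 = $689.16.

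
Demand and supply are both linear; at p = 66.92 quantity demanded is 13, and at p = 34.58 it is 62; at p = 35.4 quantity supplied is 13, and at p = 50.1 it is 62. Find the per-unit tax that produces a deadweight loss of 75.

12

Demand slope = (34.58 − 66.92)/(62 − 13) = −0.66, so p = 75.5 − 0.66q.
Supply slope = (50.1 − 35.4)/(62 − 13) = 0.3, so p = 31.5 + 0.3q.
Competitive equilibrium: 75.5 − 0.66q = 31.5 + 0.3q → q* = 45.8333, p* = 45.25.
A tax t gives Δq = t/0.96 and wedge t, so DWL = t²/1.92.
t²/1.92 = 75 → t² = 144 → t = 12.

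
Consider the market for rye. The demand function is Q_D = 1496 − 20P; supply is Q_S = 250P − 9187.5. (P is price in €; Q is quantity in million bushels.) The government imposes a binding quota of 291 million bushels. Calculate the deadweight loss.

€4619.42 million

In inverse form: demand P = 74.8 − 0.05Q, supply P = 36.75 + 0.004Q.
Competitive equilibrium: 74.8 − 0.05Q = 36.75 + 0.004Q → Q* = 704.6296, P* = 39.5685.
At Q = 291: demand price = 74.8 − 0.05·291 = 60.25; supply price = 36.75 + 0.004·291 = 37.914.
ΔQ = 704.6296 − 291 = 413.6296; wedge = 60.25 − 37.914 = 22.336.
Welfare loss = ½ × 413.6296 × 22.336 = €4619.42 million.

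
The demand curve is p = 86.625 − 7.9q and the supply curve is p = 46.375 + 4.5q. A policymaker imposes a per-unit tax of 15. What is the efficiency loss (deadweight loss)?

9.07

Competitive equilibrium: 86.625 − 7.9q = 46.375 + 4.5q → q* = 3.246, p* = 60.9819.
With the tax, the buyer price exceeds the seller price by 15: (86.625 − 7.9q) − (46.375 + 4.5q) = 15 → q' = 2.0363.
Δq = 3.246 − 2.0363 = 1.2097; the wedge equals the tax, 15.
Welfare loss = ½ × 1.2097 × 15 = 9.07.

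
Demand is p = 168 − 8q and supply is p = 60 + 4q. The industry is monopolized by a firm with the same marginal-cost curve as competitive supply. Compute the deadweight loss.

Competitive equilibrium: 168 − 8q = 60 + 4q → q* = 9, p* = 96.
Marginal revenue: MR = 168 − 16q. Set MR = MC: 168 − 16q = 60 + 4q → q_m = 5.4.
Price p_m = 168 − 8·5.4 = 124.8; MC(q_m) = 60 + 4·5.4 = 81.6.
Competitive q* = 9, so Δq = 3.6; wedge = 124.8 − 81.6 = 43.2.
Welfare loss = ½ × 3.6 × 43.2 = 77.76.

77.76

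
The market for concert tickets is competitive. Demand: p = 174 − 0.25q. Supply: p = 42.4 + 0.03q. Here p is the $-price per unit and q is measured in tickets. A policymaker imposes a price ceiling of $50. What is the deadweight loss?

$6572.22

Competitive equilibrium: 174 − 0.25q = 42.4 + 0.03q → q* = 470, p* = 56.5.
At the ceiling p = 50, quantity supplied = (50 − 42.4)/0.03 = 253.33333.
Willingness to pay at q' = 253.33333: 174 − 0.25·253.33333 = 110.66667.
Δq = 470 − 253.33333 = 216.66667; wedge = 110.66667 − 50 = 60.66667.
The triangle = ½ × 216.66667 × 60.66667 = $6572.22.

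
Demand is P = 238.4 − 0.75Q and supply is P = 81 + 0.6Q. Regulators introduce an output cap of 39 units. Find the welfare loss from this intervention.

Competitive equilibrium: 238.4 − 0.75Q = 81 + 0.6Q → Q* = 116.5926, P* = 150.9556.
At Q = 39: demand price = 238.4 − 0.75·39 = 209.15; supply price = 81 + 0.6·39 = 104.4.
ΔQ = 116.5926 − 39 = 77.5926; wedge = 209.15 − 104.4 = 104.75.
Deadweight loss = ½ × 77.5926 × 104.75 = 4063.91.

4063.91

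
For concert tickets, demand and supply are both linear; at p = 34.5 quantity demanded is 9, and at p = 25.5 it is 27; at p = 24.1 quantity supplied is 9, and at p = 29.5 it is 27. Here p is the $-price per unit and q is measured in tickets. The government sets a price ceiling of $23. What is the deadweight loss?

$111.11

Demand slope = (25.5 − 34.5)/(27 − 9) = −0.5, so p = 39 − 0.5q.
Supply slope = (29.5 − 24.1)/(27 − 9) = 0.3, so p = 21.4 + 0.3q.
Competitive equilibrium: 39 − 0.5q = 21.4 + 0.3q → q* = 22, p* = 28.
At the ceiling p = 23, quantity supplied = (23 − 21.4)/0.3 = 5.3333.
Willingness to pay at q' = 5.3333: 39 − 0.5·5.3333 = 36.3334.
Δq = 22 − 5.3333 = 16.6667; wedge = 36.3334 − 23 = 13.3334.
Deadweight loss = ½ × 16.6667 × 13.3334 = $111.11.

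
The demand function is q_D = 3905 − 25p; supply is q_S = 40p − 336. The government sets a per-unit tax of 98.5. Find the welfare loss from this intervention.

74632.69

In inverse form: demand p = 156.2 − 0.04q, supply p = 8.4 + 0.025q.
Competitive equilibrium: 156.2 − 0.04q = 8.4 + 0.025q → q* = 2273.84615, p* = 65.24615.
With the tax, the buyer price exceeds the seller price by 98.5: (156.2 − 0.04q) − (8.4 + 0.025q) = 98.5 → q' = 758.46154.
Δq = 2273.84615 − 758.46154 = 1515.38461; the wedge equals the tax, 98.5.
Deadweight loss = ½ × 1515.38461 × 98.5 = 74632.69.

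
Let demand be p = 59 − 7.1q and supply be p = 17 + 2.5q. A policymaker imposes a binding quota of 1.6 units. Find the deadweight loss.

Competitive equilibrium: 59 − 7.1q = 17 + 2.5q → q* = 4.375, p* = 27.9375.
At q = 1.6: demand price = 59 − 7.1·1.6 = 47.64; supply price = 17 + 2.5·1.6 = 21.
Δq = 4.375 − 1.6 = 2.775; wedge = 47.64 − 21 = 26.64.
Deadweight loss = ½ × 2.775 × 26.64 = 36.963.

36.963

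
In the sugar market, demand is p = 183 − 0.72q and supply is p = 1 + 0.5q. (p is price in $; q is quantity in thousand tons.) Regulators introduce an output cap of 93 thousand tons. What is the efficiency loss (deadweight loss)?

Competitive equilibrium: 183 − 0.72q = 1 + 0.5q → q* = 149.1803, p* = 75.5902.
At q = 93: demand price = 183 − 0.72·93 = 116.04; supply price = 1 + 0.5·93 = 47.5.
Δq = 149.1803 − 93 = 56.1803; wedge = 116.04 − 47.5 = 68.54.
The triangle = ½ × 56.1803 × 68.54 = $1925.30 thousand.

$1925.30 thousand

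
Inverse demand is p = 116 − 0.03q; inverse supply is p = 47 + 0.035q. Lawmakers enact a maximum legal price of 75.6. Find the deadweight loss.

Competitive equilibrium: 116 − 0.03q = 47 + 0.035q → q* = 1061.5385, p* = 84.1538.
At the ceiling p = 75.6, quantity supplied = (75.6 − 47)/0.035 = 817.1429.
Willingness to pay at q' = 817.1429: 116 − 0.03·817.1429 = 91.4857.
Δq = 1061.5385 − 817.1429 = 244.3956; wedge = 91.4857 − 75.6 = 15.8857.
Welfare loss = ½ × 244.3956 × 15.8857 = 1941.20.

1941.20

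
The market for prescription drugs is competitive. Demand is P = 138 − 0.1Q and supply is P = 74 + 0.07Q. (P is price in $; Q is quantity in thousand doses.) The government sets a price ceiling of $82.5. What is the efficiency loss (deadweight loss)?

$5528.95 thousand

Competitive equilibrium: 138 − 0.1Q = 74 + 0.07Q → Q* = 376.47059, P* = 100.35294.
At the ceiling P = 82.5, quantity supplied = (82.5 − 74)/0.07 = 121.42857.
Willingness to pay at Q' = 121.42857: 138 − 0.1·121.42857 = 125.85714.
ΔQ = 376.47059 − 121.42857 = 255.04202; wedge = 125.85714 − 82.5 = 43.35714.
Welfare loss = ½ × 255.04202 × 43.35714 = $5528.95 thousand.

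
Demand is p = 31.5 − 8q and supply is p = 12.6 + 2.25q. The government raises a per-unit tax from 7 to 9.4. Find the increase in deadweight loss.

Competitive equilibrium: 31.5 − 8q = 12.6 + 2.25q → q* = 1.8439, p* = 16.7488.
For a per-unit tax t: Δq = t/10.25, so DWL = ½·t·(t/10.25) = t²/20.5.
At t = 7: DWL = 2.39. At t = 9.4: DWL = 4.31.
Increase = 4.31 − 2.39 = 1.92.

1.92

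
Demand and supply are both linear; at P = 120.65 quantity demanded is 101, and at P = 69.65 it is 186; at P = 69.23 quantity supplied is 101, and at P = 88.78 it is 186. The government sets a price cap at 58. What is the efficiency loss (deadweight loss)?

Demand slope = (69.65 − 120.65)/(186 − 101) = −0.6, so P = 181.25 − 0.6Q.
Supply slope = (88.78 − 69.23)/(186 − 101) = 0.23, so P = 46 + 0.23Q.
Competitive equilibrium: 181.25 − 0.6Q = 46 + 0.23Q → Q* = 162.95181, P* = 83.47892.
At the ceiling P = 58, quantity supplied = (58 − 46)/0.23 = 52.17391.
Willingness to pay at Q' = 52.17391: 181.25 − 0.6·52.17391 = 149.94565.
ΔQ = 162.95181 − 52.17391 = 110.7779; wedge = 149.94565 − 58 = 91.94565.
Deadweight loss = ½ × 110.7779 × 91.94565 = 5092.77.

5092.77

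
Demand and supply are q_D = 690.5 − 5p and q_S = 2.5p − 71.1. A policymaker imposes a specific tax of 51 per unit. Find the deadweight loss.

In inverse form: demand p = 138.1 − 0.2q, supply p = 28.44 + 0.4q.
Competitive equilibrium: 138.1 − 0.2q = 28.44 + 0.4q → q* = 182.7667, p* = 101.5467.
With the tax, the buyer price exceeds the seller price by 51: (138.1 − 0.2q) − (28.44 + 0.4q) = 51 → q' = 97.7667.
Δq = 182.7667 − 97.7667 = 85; the wedge equals the tax, 51.
Deadweight loss = ½ × 85 × 51 = 2167.50.

2167.50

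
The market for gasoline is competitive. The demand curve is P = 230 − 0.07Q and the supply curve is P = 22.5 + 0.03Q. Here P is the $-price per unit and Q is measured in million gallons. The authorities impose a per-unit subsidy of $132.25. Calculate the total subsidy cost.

$449319.375 million

Competitive equilibrium: 230 − 0.07Q = 22.5 + 0.03Q → Q* = 2075, P* = 84.75.
The subsidy lowers effective supply by 132.25: P = 0.03Q − 109.75.
New quantity: 230 − 0.07Q = 0.03Q − 109.75 → Q' = 3397.5.
Total subsidy cost = 132.25 × 3397.5 = $449319.375 million.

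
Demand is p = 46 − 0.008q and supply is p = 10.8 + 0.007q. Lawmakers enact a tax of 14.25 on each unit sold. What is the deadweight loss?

6768.75

Competitive equilibrium: 46 − 0.008q = 10.8 + 0.007q → q* = 2346.6667, p* = 27.2267.
With the tax, the buyer price exceeds the seller price by 14.25: (46 − 0.008q) − (10.8 + 0.007q) = 14.25 → q' = 1396.6667.
Δq = 2346.6667 − 1396.6667 = 950; the wedge equals the tax, 14.25.
DWL = ½ × 950 × 14.25 = 6768.75.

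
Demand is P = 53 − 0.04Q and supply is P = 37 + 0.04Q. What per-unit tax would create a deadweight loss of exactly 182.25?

Competitive equilibrium: 53 − 0.04Q = 37 + 0.04Q → Q* = 200, P* = 45.
A tax t gives ΔQ = t/0.08 and wedge t, so DWL = t²/0.16.
t²/0.16 = 182.25 → t² = 29.16 → t = 5.4.

5.4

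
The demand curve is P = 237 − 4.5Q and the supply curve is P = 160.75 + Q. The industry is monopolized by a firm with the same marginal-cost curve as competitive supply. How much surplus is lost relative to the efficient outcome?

107.03

Competitive equilibrium: 237 − 4.5Q = 160.75 + Q → Q* = 13.8636, P* = 174.6136.
Marginal revenue: MR = 237 − 9Q. Set MR = MC: 237 − 9Q = 160.75 + Q → Q_m = 7.625.
Price P_m = 237 − 4.5·7.625 = 202.6875; MC(Q_m) = 160.75 + 1·7.625 = 168.375.
Competitive Q* = 13.8636, so ΔQ = 6.2386; wedge = 202.6875 − 168.375 = 34.3125.
Deadweight loss = ½ × 6.2386 × 34.3125 = 107.03.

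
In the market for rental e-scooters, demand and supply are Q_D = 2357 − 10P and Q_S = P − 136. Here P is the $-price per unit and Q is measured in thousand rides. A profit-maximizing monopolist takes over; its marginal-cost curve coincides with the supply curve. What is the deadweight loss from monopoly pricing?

In inverse form: demand P = 235.7 − 0.1Q, supply P = 136 + Q.
Competitive equilibrium: 235.7 − 0.1Q = 136 + Q → Q* = 90.6364, P* = 226.6364.
Marginal revenue: MR = 235.7 − 0.2Q. Set MR = MC: 235.7 − 0.2Q = 136 + Q → Q_m = 83.0833.
Price P_m = 235.7 − 0.1·83.0833 = 227.3917; MC(Q_m) = 136 + 1·83.0833 = 219.0833.
Competitive Q* = 90.6364, so ΔQ = 7.5531; wedge = 227.3917 − 219.0833 = 8.3084.
The triangle = ½ × 7.5531 × 8.3084 = $31.38 thousand.

$31.38 thousand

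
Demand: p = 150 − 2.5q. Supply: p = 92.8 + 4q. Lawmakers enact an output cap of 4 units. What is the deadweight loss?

Competitive equilibrium: 150 − 2.5q = 92.8 + 4q → q* = 8.8, p* = 128.
At q = 4: demand price = 150 − 2.5·4 = 140; supply price = 92.8 + 4·4 = 108.8.
Δq = 8.8 − 4 = 4.8; wedge = 140 − 108.8 = 31.2.
The triangle = ½ × 4.8 × 31.2 = 74.88.

74.88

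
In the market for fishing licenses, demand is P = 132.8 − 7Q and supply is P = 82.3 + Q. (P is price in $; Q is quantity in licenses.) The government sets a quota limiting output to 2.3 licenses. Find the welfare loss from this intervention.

$64.40

Competitive equilibrium: 132.8 − 7Q = 82.3 + Q → Q* = 6.3125, P* = 88.6125.
At Q = 2.3: demand price = 132.8 − 7·2.3 = 116.7; supply price = 82.3 + 1·2.3 = 84.6.
ΔQ = 6.3125 − 2.3 = 4.0125; wedge = 116.7 − 84.6 = 32.1.
Welfare loss = ½ × 4.0125 × 32.1 = $64.40.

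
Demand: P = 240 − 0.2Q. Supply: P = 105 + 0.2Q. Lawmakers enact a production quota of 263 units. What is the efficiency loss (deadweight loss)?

1110.05

Competitive equilibrium: 240 − 0.2Q = 105 + 0.2Q → Q* = 337.5, P* = 172.5.
At Q = 263: demand price = 240 − 0.2·263 = 187.4; supply price = 105 + 0.2·263 = 157.6.
ΔQ = 337.5 − 263 = 74.5; wedge = 187.4 − 157.6 = 29.8.
Welfare loss = ½ × 74.5 × 29.8 = 1110.05.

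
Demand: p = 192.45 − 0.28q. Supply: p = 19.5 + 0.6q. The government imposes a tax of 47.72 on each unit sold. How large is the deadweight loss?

1293.86

Competitive equilibrium: 192.45 − 0.28q = 19.5 + 0.6q → q* = 196.5341, p* = 137.4205.
With the tax, the buyer price exceeds the seller price by 47.72: (192.45 − 0.28q) − (19.5 + 0.6q) = 47.72 → q' = 142.3068.
Δq = 196.5341 − 142.3068 = 54.2273; the wedge equals the tax, 47.72.
DWL = ½ × 54.2273 × 47.72 = 1293.86.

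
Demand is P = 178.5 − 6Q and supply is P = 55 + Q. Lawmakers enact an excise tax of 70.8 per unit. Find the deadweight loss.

Competitive equilibrium: 178.5 − 6Q = 55 + Q → Q* = 17.6429, P* = 72.6429.
With the tax, the buyer price exceeds the seller price by 70.8: (178.5 − 6Q) − (55 + Q) = 70.8 → Q' = 7.5286.
ΔQ = 17.6429 − 7.5286 = 10.1143; the wedge equals the tax, 70.8.
The triangle = ½ × 10.1143 × 70.8 = 358.05.

358.05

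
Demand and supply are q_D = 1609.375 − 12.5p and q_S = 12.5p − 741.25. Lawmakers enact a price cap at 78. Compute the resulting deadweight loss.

In inverse form: demand p = 128.75 − 0.08q, supply p = 59.3 + 0.08q.
Competitive equilibrium: 128.75 − 0.08q = 59.3 + 0.08q → q* = 434.0625, p* = 94.025.
At the ceiling p = 78, quantity supplied = (78 − 59.3)/0.08 = 233.75.
Willingness to pay at q' = 233.75: 128.75 − 0.08·233.75 = 110.05.
Δq = 434.0625 − 233.75 = 200.3125; wedge = 110.05 − 78 = 32.05.
DWL = ½ × 200.3125 × 32.05 = 3210.01.

3210.01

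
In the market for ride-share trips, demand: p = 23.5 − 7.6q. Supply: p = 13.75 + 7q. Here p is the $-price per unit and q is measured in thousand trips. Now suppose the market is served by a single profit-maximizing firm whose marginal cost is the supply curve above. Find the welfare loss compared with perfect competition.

Competitive equilibrium: 23.5 − 7.6q = 13.75 + 7q → q* = 0.6678, p* = 18.4247.
Marginal revenue: MR = 23.5 − 15.2q. Set MR = MC: 23.5 − 15.2q = 13.75 + 7q → q_m = 0.4392.
Price p_m = 23.5 − 7.6·0.4392 = 20.1621; MC(q_m) = 13.75 + 7·0.4392 = 16.8244.
Competitive q* = 0.6678, so Δq = 0.2286; wedge = 20.1621 − 16.8244 = 3.3377.
Deadweight loss = ½ × 0.2286 × 3.3377 = $0.38 thousand.

$0.38 thousand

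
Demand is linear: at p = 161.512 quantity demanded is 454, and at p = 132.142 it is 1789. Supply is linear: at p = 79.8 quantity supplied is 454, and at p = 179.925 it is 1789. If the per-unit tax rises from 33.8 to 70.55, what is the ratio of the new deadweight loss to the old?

4.357

Demand slope = (132.142 − 161.512)/(1789 − 454) = −0.022, so p = 171.5 − 0.022q.
Supply slope = (179.925 − 79.8)/(1789 − 454) = 0.075, so p = 45.75 + 0.075q.
Competitive equilibrium: 171.5 − 0.022q = 45.75 + 0.075q → q* = 1296.3918, p* = 142.9794.
For a per-unit tax t: Δq = t/0.097, so DWL = ½·t·(t/0.097) = t²/0.194.
At t = 33.8: DWL = 5888.866. At t = 70.55: DWL = 25656.198.
Ratio = (70.55/33.8)² = 4.357.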